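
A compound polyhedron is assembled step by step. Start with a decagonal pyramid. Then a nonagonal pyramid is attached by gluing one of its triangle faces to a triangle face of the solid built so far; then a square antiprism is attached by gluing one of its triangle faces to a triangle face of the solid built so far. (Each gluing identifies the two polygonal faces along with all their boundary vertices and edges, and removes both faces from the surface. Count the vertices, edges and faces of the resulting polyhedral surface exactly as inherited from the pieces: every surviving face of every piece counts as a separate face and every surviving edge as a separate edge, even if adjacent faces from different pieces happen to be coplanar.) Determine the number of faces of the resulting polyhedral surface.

27

A decagonal pyramid: V=11, E=20, F=11.
Attach a nonagonal pyramid (V=10, E=18, F=10) along a 3-gon: merge 3 vertices and 3 edges, delete both glued faces → V=18, E=35, F=19.
Attach a square antiprism (V=8, E=16, F=10) along a 3-gon: merge 3 vertices and 3 edges, delete both glued faces → V=23, E=48, F=27.
Check: V − E + F = 23 − 48 + 27 = 2.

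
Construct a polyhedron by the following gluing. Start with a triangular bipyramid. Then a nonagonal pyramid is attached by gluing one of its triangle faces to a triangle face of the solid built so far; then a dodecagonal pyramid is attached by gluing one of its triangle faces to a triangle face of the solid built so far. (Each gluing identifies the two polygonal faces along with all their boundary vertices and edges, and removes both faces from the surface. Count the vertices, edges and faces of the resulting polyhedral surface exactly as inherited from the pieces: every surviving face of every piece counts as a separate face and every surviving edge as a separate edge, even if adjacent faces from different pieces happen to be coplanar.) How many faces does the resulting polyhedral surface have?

A triangular bipyramid: V=5, E=9, F=6.
Attach a nonagonal pyramid (V=10, E=18, F=10) along a 3-gon: merge 3 vertices and 3 edges, delete both glued faces → V=12, E=24, F=14.
Attach a dodecagonal pyramid (V=13, E=24, F=13) along a 3-gon: merge 3 vertices and 3 edges, delete both glued faces → V=22, E=45, F=25.
Check: V − E + F = 22 − 45 + 25 = 2.

25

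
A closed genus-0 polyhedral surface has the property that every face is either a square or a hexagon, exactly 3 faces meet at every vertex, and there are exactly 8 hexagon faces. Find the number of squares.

6

Let x be the number of squares; then F = 8 + x.
Edge–face incidences: 2E = 6·8 + 4·x = 48 + 4x.
Every vertex has degree 3, so 3V = 2E.
Euler: V − E + F = 2 ⇒ (2E)/3 − E + (8 + x) = 2.
Multiply by 6: 2·(2E) − 3·(2E) + 6·(8 + x) = 12, i.e. 48 + 6x − (48 + 4x) = 12.
Collecting terms: 2x = 12, so x = 6.
Then 2E = 48 + 4·6 = 72, so E = 36, V = 2E/3 = 24, F = 8 + 6 = 14.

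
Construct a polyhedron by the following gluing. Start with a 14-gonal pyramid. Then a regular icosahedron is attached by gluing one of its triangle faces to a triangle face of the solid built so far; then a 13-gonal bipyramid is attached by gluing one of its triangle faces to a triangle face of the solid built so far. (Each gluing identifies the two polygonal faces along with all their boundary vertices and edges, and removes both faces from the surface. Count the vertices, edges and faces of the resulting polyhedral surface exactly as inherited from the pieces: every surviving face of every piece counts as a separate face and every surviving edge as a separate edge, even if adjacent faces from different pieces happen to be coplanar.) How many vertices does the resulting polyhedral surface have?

A 14-gonal pyramid: V=15, E=28, F=15.
Attach a regular icosahedron (V=12, E=30, F=20) along a 3-gon: merge 3 vertices and 3 edges, delete both glued faces → V=24, E=55, F=33.
Attach a 13-gonal bipyramid (V=15, E=39, F=26) along a 3-gon: merge 3 vertices and 3 edges, delete both glued faces → V=36, E=91, F=57.
Check: V − E + F = 36 − 91 + 57 = 2.

36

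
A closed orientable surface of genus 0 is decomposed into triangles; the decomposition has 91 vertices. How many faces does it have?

χ = 2 − 2·0 = 2, and every face is a triangle so 3F = 2E.
V − E + F = 2 with E = 3F/2 gives 91 − (3/2 − 1)·F = 2, so F = 178 and E = 267.

178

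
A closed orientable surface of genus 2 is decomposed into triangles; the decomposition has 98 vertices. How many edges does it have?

χ = 2 − 2·2 = -2, and every face is a triangle so 3F = 2E.
V − E + F = -2 with E = 3F/2 gives 98 − (3/2 − 1)·F = -2, so F = 200 and E = 300.

300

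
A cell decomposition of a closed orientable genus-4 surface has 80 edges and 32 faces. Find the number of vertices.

For a closed orientable surface of genus 4, χ = 2 − 2·4 = -6.
V = -6 + E − F = -6 + 80 − 32 = 42.

42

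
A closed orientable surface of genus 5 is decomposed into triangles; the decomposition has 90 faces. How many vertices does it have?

37

χ = 2 − 2·5 = -8, and every face is a triangle so 3F = 2E.
E = 3·90/2 = 135. Then V = -8 + E − F = -8 + 135 − 90 = 37.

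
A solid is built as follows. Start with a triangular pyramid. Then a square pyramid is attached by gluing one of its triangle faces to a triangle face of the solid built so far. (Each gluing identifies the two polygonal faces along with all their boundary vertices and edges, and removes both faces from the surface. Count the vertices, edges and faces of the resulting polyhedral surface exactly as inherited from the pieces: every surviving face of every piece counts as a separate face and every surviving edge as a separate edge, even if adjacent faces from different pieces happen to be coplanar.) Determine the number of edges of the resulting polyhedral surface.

A triangular pyramid: V=4, E=6, F=4.
Attach a square pyramid (V=5, E=8, F=5) along a 3-gon: merge 3 vertices and 3 edges, delete both glued faces → V=6, E=11, F=7.
Check: V − E + F = 6 − 11 + 7 = 2.

11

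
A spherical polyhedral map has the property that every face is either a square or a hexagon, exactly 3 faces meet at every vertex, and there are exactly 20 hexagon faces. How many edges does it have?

72

Let x be the number of squares; then F = 20 + x.
Edge–face incidences: 2E = 6·20 + 4·x = 120 + 4x.
Every vertex has degree 3, so 3V = 2E.
Euler: V − E + F = 2 ⇒ (2E)/3 − E + (20 + x) = 2.
Multiply by 6: 2·(2E) − 3·(2E) + 6·(20 + x) = 12, i.e. 120 + 6x − (120 + 4x) = 12.
Collecting terms: 2x = 12, so x = 6.
Then 2E = 120 + 4·6 = 144, so E = 72, V = 2E/3 = 48, F = 20 + 6 = 26.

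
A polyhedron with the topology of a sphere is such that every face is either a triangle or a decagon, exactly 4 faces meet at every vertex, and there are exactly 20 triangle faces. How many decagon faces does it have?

Let x be the number of decagons; then F = 20 + x.
Edge–face incidences: 2E = 3·20 + 10·x = 60 + 10x.
Every vertex has degree 4, so 4V = 2E.
Euler: V − E + F = 2 ⇒ (2E)/4 − E + (20 + x) = 2.
Multiply by 8: 2·(2E) − 4·(2E) + 8·(20 + x) = 16, i.e. 160 + 8x − 2·(60 + 10x) = 16.
Collecting terms: −12x + 40 = 16, so −12x = −24, so x = 2.
Then 2E = 60 + 10·2 = 80, so E = 40, V = 2E/4 = 20, F = 20 + 2 = 22.

2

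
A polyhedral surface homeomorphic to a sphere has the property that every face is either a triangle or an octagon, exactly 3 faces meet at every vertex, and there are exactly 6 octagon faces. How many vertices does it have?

24

Let x be the number of triangles; then F = 6 + x.
Edge–face incidences: 2E = 8·6 + 3·x = 48 + 3x.
Every vertex has degree 3, so 3V = 2E.
Euler: V − E + F = 2 ⇒ (2E)/3 − E + (6 + x) = 2.
Multiply by 6: 2·(2E) − 3·(2E) + 6·(6 + x) = 12, i.e. 36 + 6x − (48 + 3x) = 12.
Collecting terms: 3x − 12 = 12, so 3x = 24, so x = 8.
Then 2E = 48 + 3·8 = 72, so E = 36, V = 2E/3 = 24, F = 6 + 8 = 14.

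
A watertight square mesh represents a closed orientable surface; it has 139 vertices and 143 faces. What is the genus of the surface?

3

Every face is a square, so 2E = 4·143 = 572, giving E = 286.
χ = V − E + F = 139 − 286 + 143 = -4.
For a closed orientable surface χ = 2 − 2g, so g = (2 − (-4))/2 = 3.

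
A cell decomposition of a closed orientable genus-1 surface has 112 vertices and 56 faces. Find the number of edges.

For a closed orientable surface of genus 1, χ = 2 − 2·1 = 0.
E = V + F − (0) = 112 + 56 − (0) = 168.

168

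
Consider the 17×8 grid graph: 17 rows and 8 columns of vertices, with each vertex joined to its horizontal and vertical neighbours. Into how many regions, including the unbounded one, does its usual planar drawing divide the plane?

The grid has V = 17·8 = 136 vertices and E = 17·7 + 8·16 = 247 edges.
F = 2 − V + E = 2 − 136 + 247 = 113.

113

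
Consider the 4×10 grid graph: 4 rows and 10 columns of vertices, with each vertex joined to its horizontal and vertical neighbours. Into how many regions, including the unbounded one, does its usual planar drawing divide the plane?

The grid has V = 4·10 = 40 vertices and E = 4·9 + 10·3 = 66 edges.
F = 2 − V + E = 2 − 40 + 66 = 28.

28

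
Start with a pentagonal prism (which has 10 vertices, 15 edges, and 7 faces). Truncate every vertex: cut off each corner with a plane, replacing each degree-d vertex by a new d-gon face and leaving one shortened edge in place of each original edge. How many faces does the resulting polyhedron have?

Truncation replaces each original edge-end by a new vertex, so V′ = 2E = 30.
Each original edge survives, and each old vertex of degree d contributes d new edges; summing degrees gives Σd = 2E, so E′ = E + 2E = 3E = 45.
Each original face survives and each original vertex becomes one new face: F′ = F + V = 17.

17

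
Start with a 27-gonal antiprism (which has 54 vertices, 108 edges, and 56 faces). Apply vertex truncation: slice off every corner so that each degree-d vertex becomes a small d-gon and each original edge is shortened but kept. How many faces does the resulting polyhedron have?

Truncation replaces each original edge-end by a new vertex, so V′ = 2E = 216.
Each original edge survives, and each old vertex of degree d contributes d new edges; summing degrees gives Σd = 2E, so E′ = E + 2E = 3E = 324.
Each original face survives and each original vertex becomes one new face: F′ = F + V = 110.

110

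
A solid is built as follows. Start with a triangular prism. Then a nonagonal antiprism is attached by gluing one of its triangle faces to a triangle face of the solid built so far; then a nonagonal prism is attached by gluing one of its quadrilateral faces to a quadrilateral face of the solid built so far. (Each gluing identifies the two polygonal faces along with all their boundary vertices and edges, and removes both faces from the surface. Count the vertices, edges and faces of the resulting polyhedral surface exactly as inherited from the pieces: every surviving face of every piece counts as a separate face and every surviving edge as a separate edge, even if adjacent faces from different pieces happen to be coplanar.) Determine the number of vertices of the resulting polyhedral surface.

A triangular prism: V=6, E=9, F=5.
Attach a nonagonal antiprism (V=18, E=36, F=20) along a 3-gon: merge 3 vertices and 3 edges, delete both glued faces → V=21, E=42, F=23.
Attach a nonagonal prism (V=18, E=27, F=11) along a 4-gon: merge 4 vertices and 4 edges, delete both glued faces → V=35, E=65, F=32.
Check: V − E + F = 35 − 65 + 32 = 2.

35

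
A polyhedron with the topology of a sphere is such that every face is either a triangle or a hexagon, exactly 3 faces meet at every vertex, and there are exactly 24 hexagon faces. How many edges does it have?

78

Let x be the number of triangles; then F = 24 + x.
Edge–face incidences: 2E = 6·24 + 3·x = 144 + 3x.
Every vertex has degree 3, so 3V = 2E.
Euler: V − E + F = 2 ⇒ (2E)/3 − E + (24 + x) = 2.
Multiply by 6: 2·(2E) − 3·(2E) + 6·(24 + x) = 12, i.e. 144 + 6x − (144 + 3x) = 12.
Collecting terms: 3x = 12, so x = 4.
Then 2E = 144 + 3·4 = 156, so E = 78, V = 2E/3 = 52, F = 24 + 4 = 28.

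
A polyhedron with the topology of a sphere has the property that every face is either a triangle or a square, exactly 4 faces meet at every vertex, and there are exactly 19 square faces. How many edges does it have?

Let x be the number of triangles; then F = 19 + x.
Edge–face incidences: 2E = 4·19 + 3·x = 76 + 3x.
Every vertex has degree 4, so 4V = 2E.
Euler: V − E + F = 2 ⇒ (2E)/4 − E + (19 + x) = 2.
Multiply by 8: 2·(2E) − 4·(2E) + 8·(19 + x) = 16, i.e. 152 + 8x − 2·(76 + 3x) = 16.
Collecting terms: 2x = 16, so x = 8.
Then 2E = 76 + 3·8 = 100, so E = 50, V = 2E/4 = 25, F = 19 + 8 = 27.

50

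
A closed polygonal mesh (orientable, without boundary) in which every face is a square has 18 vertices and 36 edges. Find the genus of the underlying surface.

Every face is a square and each edge borders two faces, so 4F = 2·36, giving F = 18.
χ = V − E + F = 18 − 36 + 18 = 0.
For a closed orientable surface χ = 2 − 2g, so g = (2 − (0))/2 = 1.

1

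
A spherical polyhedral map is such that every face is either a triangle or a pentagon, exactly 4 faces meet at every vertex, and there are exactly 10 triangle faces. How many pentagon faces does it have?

2

Let x be the number of pentagons; then F = 10 + x.
Edge–face incidences: 2E = 3·10 + 5·x = 30 + 5x.
Every vertex has degree 4, so 4V = 2E.
Euler: V − E + F = 2 ⇒ (2E)/4 − E + (10 + x) = 2.
Multiply by 8: 2·(2E) − 4·(2E) + 8·(10 + x) = 16, i.e. 80 + 8x − 2·(30 + 5x) = 16.
Collecting terms: −2x + 20 = 16, so −2x = −4, so x = 2.
Then 2E = 30 + 5·2 = 40, so E = 20, V = 2E/4 = 10, F = 10 + 2 = 12.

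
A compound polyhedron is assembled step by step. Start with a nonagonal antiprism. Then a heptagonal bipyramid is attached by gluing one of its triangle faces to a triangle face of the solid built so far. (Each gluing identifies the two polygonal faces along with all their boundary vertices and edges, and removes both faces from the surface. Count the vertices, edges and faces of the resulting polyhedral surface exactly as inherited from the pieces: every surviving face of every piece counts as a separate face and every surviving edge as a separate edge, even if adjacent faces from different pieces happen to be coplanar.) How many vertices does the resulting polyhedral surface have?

24

A nonagonal antiprism: V=18, E=36, F=20.
Attach a heptagonal bipyramid (V=9, E=21, F=14) along a 3-gon: merge 3 vertices and 3 edges, delete both glued faces → V=24, E=54, F=32.
Check: V − E + F = 24 − 54 + 32 = 2.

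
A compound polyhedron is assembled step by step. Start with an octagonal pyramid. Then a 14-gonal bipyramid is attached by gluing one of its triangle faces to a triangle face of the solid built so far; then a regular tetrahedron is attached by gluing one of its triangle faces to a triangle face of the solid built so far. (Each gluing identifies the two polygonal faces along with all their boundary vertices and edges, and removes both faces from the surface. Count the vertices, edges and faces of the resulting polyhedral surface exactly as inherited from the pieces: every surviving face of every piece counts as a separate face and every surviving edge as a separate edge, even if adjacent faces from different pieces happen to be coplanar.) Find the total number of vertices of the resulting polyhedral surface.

23

An octagonal pyramid: V=9, E=16, F=9.
Attach a 14-gonal bipyramid (V=16, E=42, F=28) along a 3-gon: merge 3 vertices and 3 edges, delete both glued faces → V=22, E=55, F=35.
Attach a regular tetrahedron (V=4, E=6, F=4) along a 3-gon: merge 3 vertices and 3 edges, delete both glued faces → V=23, E=58, F=37.
Check: V − E + F = 23 − 58 + 37 = 2.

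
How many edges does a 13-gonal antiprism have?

An antiprism on an n-gon has two n-gon caps and 2n triangles: V = 2·13 = 26, E = 4·13 = 52, F = 2·13 + 2 = 28.

52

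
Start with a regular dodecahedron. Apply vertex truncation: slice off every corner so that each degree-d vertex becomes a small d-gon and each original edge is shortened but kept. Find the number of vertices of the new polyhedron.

The base solid has V = 20, E = 30, F = 12.
Truncation replaces each original edge-end by a new vertex, so V′ = 2E = 60.
Each original edge survives, and each old vertex of degree d contributes d new edges; summing degrees gives Σd = 2E, so E′ = E + 2E = 3E = 90.
Each original face survives and each original vertex becomes one new face: F′ = F + V = 32.

60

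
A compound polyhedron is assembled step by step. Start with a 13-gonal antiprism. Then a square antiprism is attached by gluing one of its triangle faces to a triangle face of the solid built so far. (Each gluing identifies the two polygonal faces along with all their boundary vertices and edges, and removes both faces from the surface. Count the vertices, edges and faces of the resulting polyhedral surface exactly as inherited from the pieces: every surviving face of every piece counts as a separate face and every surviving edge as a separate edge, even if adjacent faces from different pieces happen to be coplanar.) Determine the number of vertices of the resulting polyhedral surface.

31

A 13-gonal antiprism: V=26, E=52, F=28.
Attach a square antiprism (V=8, E=16, F=10) along a 3-gon: merge 3 vertices and 3 edges, delete both glued faces → V=31, E=65, F=36.
Check: V − E + F = 31 − 65 + 36 = 2.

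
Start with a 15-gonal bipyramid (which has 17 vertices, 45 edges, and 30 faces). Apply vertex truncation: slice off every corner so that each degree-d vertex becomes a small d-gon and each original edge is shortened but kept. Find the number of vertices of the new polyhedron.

90

Truncation replaces each original edge-end by a new vertex, so V′ = 2E = 90.
Each original edge survives, and each old vertex of degree d contributes d new edges; summing degrees gives Σd = 2E, so E′ = E + 2E = 3E = 135.
Each original face survives and each original vertex becomes one new face: F′ = F + V = 47.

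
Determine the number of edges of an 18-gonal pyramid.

A pyramid on an n-gon base has one n-gon and n triangles: V = 18 + 1 = 19, E = 2·18 = 36, F = 18 + 1 = 19.

36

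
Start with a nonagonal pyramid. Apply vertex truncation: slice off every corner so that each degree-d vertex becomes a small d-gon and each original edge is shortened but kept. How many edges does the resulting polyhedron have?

The base solid has V = 10, E = 18, F = 10.
Truncation replaces each original edge-end by a new vertex, so V′ = 2E = 36.
Each original edge survives, and each old vertex of degree d contributes d new edges; summing degrees gives Σd = 2E, so E′ = E + 2E = 3E = 54.
Each original face survives and each original vertex becomes one new face: F′ = F + V = 20.

54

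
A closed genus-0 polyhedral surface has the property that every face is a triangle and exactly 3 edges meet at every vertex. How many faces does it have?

4

Each face has 3 edges and each edge borders two faces, so 2E = 3F.
Each vertex has degree 3, so 3V = 2E and hence V = 3F/3.
Euler: V − E + F = 2 ⇒ (3F/3) − (3F/2) + F = 2.
Multiply by 6: (6 − 9 + 6)F = 12, i.e. 3F = 12.
So F = 4, E = 3·4/2 = 6, V = 3·4/3 = 4.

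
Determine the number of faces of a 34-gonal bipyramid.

A bipyramid over an n-gon has 2n triangular faces and n + 2 vertices: V = 34 + 2 = 36, E = 3·34 = 102, F = 2·34 = 68.

68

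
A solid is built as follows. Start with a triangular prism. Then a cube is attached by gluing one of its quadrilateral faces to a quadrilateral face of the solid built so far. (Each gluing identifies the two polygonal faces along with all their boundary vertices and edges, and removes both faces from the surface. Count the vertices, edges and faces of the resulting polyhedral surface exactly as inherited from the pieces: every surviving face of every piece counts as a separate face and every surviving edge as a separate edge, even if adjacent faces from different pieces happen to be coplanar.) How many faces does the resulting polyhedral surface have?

9

A triangular prism: V=6, E=9, F=5.
Attach a cube (V=8, E=12, F=6) along a 4-gon: merge 4 vertices and 4 edges, delete both glued faces → V=10, E=17, F=9.
Check: V − E + F = 10 − 17 + 9 = 2.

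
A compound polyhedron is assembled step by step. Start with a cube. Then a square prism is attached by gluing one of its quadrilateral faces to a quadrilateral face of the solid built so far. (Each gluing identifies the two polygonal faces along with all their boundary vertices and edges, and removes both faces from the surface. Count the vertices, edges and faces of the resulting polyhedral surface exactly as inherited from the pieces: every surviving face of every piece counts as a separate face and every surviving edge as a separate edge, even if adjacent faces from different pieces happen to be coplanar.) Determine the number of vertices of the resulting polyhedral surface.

12

A cube: V=8, E=12, F=6.
Attach a square prism (V=8, E=12, F=6) along a 4-gon: merge 4 vertices and 4 edges, delete both glued faces → V=12, E=20, F=10.
Check: V − E + F = 12 − 20 + 10 = 2.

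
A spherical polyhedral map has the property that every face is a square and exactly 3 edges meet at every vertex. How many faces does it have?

Each face has 4 edges and each edge borders two faces, so 2E = 4F.
Each vertex has degree 3, so 3V = 2E and hence V = 4F/3.
Euler: V − E + F = 2 ⇒ (4F/3) − (4F/2) + F = 2.
Multiply by 6: (8 − 12 + 6)F = 12, i.e. 2F = 12.
So F = 6, E = 4·6/2 = 12, V = 4·6/3 = 8.

6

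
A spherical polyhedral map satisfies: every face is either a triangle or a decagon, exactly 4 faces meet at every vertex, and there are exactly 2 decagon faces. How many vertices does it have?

Let x be the number of triangles; then F = 2 + x.
Edge–face incidences: 2E = 10·2 + 3·x = 20 + 3x.
Every vertex has degree 4, so 4V = 2E.
Euler: V − E + F = 2 ⇒ (2E)/4 − E + (2 + x) = 2.
Multiply by 8: 2·(2E) − 4·(2E) + 8·(2 + x) = 16, i.e. 16 + 8x − 2·(20 + 3x) = 16.
Collecting terms: 2x − 24 = 16, so 2x = 40, so x = 20.
Then 2E = 20 + 3·20 = 80, so E = 40, V = 2E/4 = 20, F = 2 + 20 = 22.

20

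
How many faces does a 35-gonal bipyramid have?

A bipyramid over an n-gon has 2n triangular faces and n + 2 vertices: V = 35 + 2 = 37, E = 3·35 = 105, F = 2·35 = 70.

70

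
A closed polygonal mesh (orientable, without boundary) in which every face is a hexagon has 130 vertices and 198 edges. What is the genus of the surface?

Every face is a hexagon and each edge borders two faces, so 6F = 2·198, giving F = 66.
χ = V − E + F = 130 − 198 + 66 = -2.
For a closed orientable surface χ = 2 − 2g, so g = (2 − (-2))/2 = 2.

2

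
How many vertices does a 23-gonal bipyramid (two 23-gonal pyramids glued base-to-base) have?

A bipyramid over an n-gon has 2n triangular faces and n + 2 vertices: V = 23 + 2 = 25, E = 3·23 = 69, F = 2·23 = 46.
Check: V − E + F = 25 − 69 + 46 = 2.

25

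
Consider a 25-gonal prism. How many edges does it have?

A prism on an n-gon has two n-gon bases and n rectangular sides: V = 2·25 = 50, E = 3·25 = 75, F = 25 + 2 = 27.

75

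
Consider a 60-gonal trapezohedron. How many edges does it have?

240

The n-trapezohedron (dual of the n-antiprism) has V = 2·60 + 2 = 122, E = 4·60 = 240, F = 2·60 = 120.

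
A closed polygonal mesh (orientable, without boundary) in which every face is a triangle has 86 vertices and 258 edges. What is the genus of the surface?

Every face is a triangle and each edge borders two faces, so 3F = 2·258, giving F = 172.
χ = V − E + F = 86 − 258 + 172 = 0.
For a closed orientable surface χ = 2 − 2g, so g = (2 − (0))/2 = 1.

1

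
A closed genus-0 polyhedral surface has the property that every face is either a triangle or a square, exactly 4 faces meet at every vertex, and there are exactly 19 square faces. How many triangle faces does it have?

Let x be the number of triangles; then F = 19 + x.
Edge–face incidences: 2E = 4·19 + 3·x = 76 + 3x.
Every vertex has degree 4, so 4V = 2E.
Euler: V − E + F = 2 ⇒ (2E)/4 − E + (19 + x) = 2.
Multiply by 8: 2·(2E) − 4·(2E) + 8·(19 + x) = 16, i.e. 152 + 8x − 2·(76 + 3x) = 16.
Collecting terms: 2x = 16, so x = 8.
Then 2E = 76 + 3·8 = 100, so E = 50, V = 2E/4 = 25, F = 19 + 8 = 27.

8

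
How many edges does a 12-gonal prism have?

A prism on an n-gon has two n-gon bases and n rectangular sides: V = 2·12 = 24, E = 3·12 = 36, F = 12 + 2 = 14.

36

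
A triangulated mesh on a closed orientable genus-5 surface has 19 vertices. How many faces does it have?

χ = 2 − 2·5 = -8, and every face is a triangle so 3F = 2E.
V − E + F = -8 with E = 3F/2 gives 19 − (3/2 − 1)·F = -8, so F = 54 and E = 81.

54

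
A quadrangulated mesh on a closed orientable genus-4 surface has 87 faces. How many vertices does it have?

81

χ = 2 − 2·4 = -6, and every face is a square so 4F = 2E.
E = 4·87/2 = 174. Then V = -6 + E − F = -6 + 174 − 87 = 81.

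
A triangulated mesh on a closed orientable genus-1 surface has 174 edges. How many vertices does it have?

χ = 2 − 2·1 = 0, and every face is a triangle so 3F = 2E.
F = 2E/3 = 116. Then V = 0 + E − F = 0 + 174 − 116 = 58.

58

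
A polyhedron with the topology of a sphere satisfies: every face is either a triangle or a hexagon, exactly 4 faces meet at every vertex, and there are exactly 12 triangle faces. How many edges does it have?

24

Let x be the number of hexagons; then F = 12 + x.
Edge–face incidences: 2E = 3·12 + 6·x = 36 + 6x.
Every vertex has degree 4, so 4V = 2E.
Euler: V − E + F = 2 ⇒ (2E)/4 − E + (12 + x) = 2.
Multiply by 8: 2·(2E) − 4·(2E) + 8·(12 + x) = 16, i.e. 96 + 8x − 2·(36 + 6x) = 16.
Collecting terms: −4x + 24 = 16, so −4x = −8, so x = 2.
Then 2E = 36 + 6·2 = 48, so E = 24, V = 2E/4 = 12, F = 12 + 2 = 14.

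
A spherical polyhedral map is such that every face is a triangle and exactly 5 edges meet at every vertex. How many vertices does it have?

Each face has 3 edges and each edge borders two faces, so 2E = 3F.
Each vertex has degree 5, so 5V = 2E and hence V = 3F/5.
Euler: V − E + F = 2 ⇒ (3F/5) − (3F/2) + F = 2.
Multiply by 10: (6 − 15 + 10)F = 20, i.e. 1F = 20.
So F = 20, E = 3·20/2 = 30, V = 3·20/5 = 12.

12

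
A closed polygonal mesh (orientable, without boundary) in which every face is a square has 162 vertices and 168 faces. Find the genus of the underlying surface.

4

Every face is a square, so 2E = 4·168 = 672, giving E = 336.
χ = V − E + F = 162 − 336 + 168 = -6.
For a closed orientable surface χ = 2 − 2g, so g = (2 − (-6))/2 = 4.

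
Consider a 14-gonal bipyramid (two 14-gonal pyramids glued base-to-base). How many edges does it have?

42

A bipyramid over an n-gon has 2n triangular faces and n + 2 vertices: V = 14 + 2 = 16, E = 3·14 = 42, F = 2·14 = 28.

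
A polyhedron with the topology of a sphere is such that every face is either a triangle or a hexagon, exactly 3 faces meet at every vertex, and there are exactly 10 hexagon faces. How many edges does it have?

36

Let x be the number of triangles; then F = 10 + x.
Edge–face incidences: 2E = 6·10 + 3·x = 60 + 3x.
Every vertex has degree 3, so 3V = 2E.
Euler: V − E + F = 2 ⇒ (2E)/3 − E + (10 + x) = 2.
Multiply by 6: 2·(2E) − 3·(2E) + 6·(10 + x) = 12, i.e. 60 + 6x − (60 + 3x) = 12.
Collecting terms: 3x = 12, so x = 4.
Then 2E = 60 + 3·4 = 72, so E = 36, V = 2E/3 = 24, F = 10 + 4 = 14.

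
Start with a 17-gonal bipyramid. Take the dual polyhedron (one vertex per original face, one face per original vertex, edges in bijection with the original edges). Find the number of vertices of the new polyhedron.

The base solid has V = 19, E = 51, F = 34.
The dual swaps V and F and preserves E: V′ = F = 34, E′ = E = 51, F′ = V = 19.

34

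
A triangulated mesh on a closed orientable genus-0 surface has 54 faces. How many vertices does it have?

χ = 2 − 2·0 = 2, and every face is a triangle so 3F = 2E.
E = 3·54/2 = 81. Then V = 2 + E − F = 2 + 81 − 54 = 29.

29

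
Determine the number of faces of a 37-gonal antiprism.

An antiprism on an n-gon has two n-gon caps and 2n triangles: V = 2·37 = 74, E = 4·37 = 148, F = 2·37 + 2 = 76.

76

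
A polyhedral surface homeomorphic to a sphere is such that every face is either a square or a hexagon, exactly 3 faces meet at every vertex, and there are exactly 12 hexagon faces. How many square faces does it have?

Let x be the number of squares; then F = 12 + x.
Edge–face incidences: 2E = 6·12 + 4·x = 72 + 4x.
Every vertex has degree 3, so 3V = 2E.
Euler: V − E + F = 2 ⇒ (2E)/3 − E + (12 + x) = 2.
Multiply by 6: 2·(2E) − 3·(2E) + 6·(12 + x) = 12, i.e. 72 + 6x − (72 + 4x) = 12.
Collecting terms: 2x = 12, so x = 6.
Then 2E = 72 + 4·6 = 96, so E = 48, V = 2E/3 = 32, F = 12 + 6 = 18.

6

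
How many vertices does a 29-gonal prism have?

A prism on an n-gon has two n-gon bases and n rectangular sides: V = 2·29 = 58, E = 3·29 = 87, F = 29 + 2 = 31.

58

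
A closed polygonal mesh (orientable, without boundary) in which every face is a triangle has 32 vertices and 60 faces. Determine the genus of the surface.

0

Every face is a triangle, so 2E = 3·60 = 180, giving E = 90.
χ = V − E + F = 32 − 90 + 60 = 2.
For a closed orientable surface χ = 2 − 2g, so g = (2 − (2))/2 = 0.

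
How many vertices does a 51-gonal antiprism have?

An antiprism on an n-gon has two n-gon caps and 2n triangles: V = 2·51 = 102, E = 4·51 = 204, F = 2·51 + 2 = 104.

102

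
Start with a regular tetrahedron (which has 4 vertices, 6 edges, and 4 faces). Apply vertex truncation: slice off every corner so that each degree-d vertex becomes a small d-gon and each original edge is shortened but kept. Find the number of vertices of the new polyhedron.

Truncation replaces each original edge-end by a new vertex, so V′ = 2E = 12.
Each original edge survives, and each old vertex of degree d contributes d new edges; summing degrees gives Σd = 2E, so E′ = E + 2E = 3E = 18.
Each original face survives and each original vertex becomes one new face: F′ = F + V = 8.

12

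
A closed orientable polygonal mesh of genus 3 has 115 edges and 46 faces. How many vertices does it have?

65

For a closed orientable surface of genus 3, χ = 2 − 2·3 = -4.
V = -4 + E − F = -4 + 115 − 46 = 65.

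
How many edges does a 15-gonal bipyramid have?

45

A bipyramid over an n-gon has 2n triangular faces and n + 2 vertices: V = 15 + 2 = 17, E = 3·15 = 45, F = 2·15 = 30.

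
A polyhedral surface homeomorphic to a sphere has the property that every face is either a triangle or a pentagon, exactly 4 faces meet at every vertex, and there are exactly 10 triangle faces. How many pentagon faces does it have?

2

Let x be the number of pentagons; then F = 10 + x.
Edge–face incidences: 2E = 3·10 + 5·x = 30 + 5x.
Every vertex has degree 4, so 4V = 2E.
Euler: V − E + F = 2 ⇒ (2E)/4 − E + (10 + x) = 2.
Multiply by 8: 2·(2E) − 4·(2E) + 8·(10 + x) = 16, i.e. 80 + 8x − 2·(30 + 5x) = 16.
Collecting terms: −2x + 20 = 16, so −2x = −4, so x = 2.
Then 2E = 30 + 5·2 = 40, so E = 20, V = 2E/4 = 10, F = 10 + 2 = 12.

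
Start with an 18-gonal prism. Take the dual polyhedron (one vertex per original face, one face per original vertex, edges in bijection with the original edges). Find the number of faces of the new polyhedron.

36

The base solid has V = 36, E = 54, F = 20.
The dual swaps V and F and preserves E: V′ = F = 20, E′ = E = 54, F′ = V = 36.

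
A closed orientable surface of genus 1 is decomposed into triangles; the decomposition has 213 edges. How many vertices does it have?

χ = 2 − 2·1 = 0, and every face is a triangle so 3F = 2E.
F = 2E/3 = 142. Then V = 0 + E − F = 0 + 213 − 142 = 71.

71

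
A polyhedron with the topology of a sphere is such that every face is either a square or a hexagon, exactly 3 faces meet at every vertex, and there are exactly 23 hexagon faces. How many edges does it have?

81

Let x be the number of squares; then F = 23 + x.
Edge–face incidences: 2E = 6·23 + 4·x = 138 + 4x.
Every vertex has degree 3, so 3V = 2E.
Euler: V − E + F = 2 ⇒ (2E)/3 − E + (23 + x) = 2.
Multiply by 6: 2·(2E) − 3·(2E) + 6·(23 + x) = 12, i.e. 138 + 6x − (138 + 4x) = 12.
Collecting terms: 2x = 12, so x = 6.
Then 2E = 138 + 4·6 = 162, so E = 81, V = 2E/3 = 54, F = 23 + 6 = 29.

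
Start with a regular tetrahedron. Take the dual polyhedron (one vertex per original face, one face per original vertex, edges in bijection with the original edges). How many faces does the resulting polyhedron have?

The base solid has V = 4, E = 6, F = 4.
The dual swaps V and F and preserves E: V′ = F = 4, E′ = E = 6, F′ = V = 4.

4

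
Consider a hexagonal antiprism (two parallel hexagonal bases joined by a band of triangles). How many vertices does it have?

An antiprism on an n-gon has two n-gon caps and 2n triangles: V = 2·6 = 12, E = 4·6 = 24, F = 2·6 + 2 = 14.

12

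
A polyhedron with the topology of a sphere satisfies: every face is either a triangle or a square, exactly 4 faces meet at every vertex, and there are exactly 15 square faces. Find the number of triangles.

Let x be the number of triangles; then F = 15 + x.
Edge–face incidences: 2E = 4·15 + 3·x = 60 + 3x.
Every vertex has degree 4, so 4V = 2E.
Euler: V − E + F = 2 ⇒ (2E)/4 − E + (15 + x) = 2.
Multiply by 8: 2·(2E) − 4·(2E) + 8·(15 + x) = 16, i.e. 120 + 8x − 2·(60 + 3x) = 16.
Collecting terms: 2x = 16, so x = 8.
Then 2E = 60 + 3·8 = 84, so E = 42, V = 2E/4 = 21, F = 15 + 8 = 23.

8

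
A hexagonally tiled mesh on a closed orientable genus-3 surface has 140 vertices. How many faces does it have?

χ = 2 − 2·3 = -4, and every face is a hexagon so 6F = 2E.
V − E + F = -4 with E = 6F/2 gives 140 − (6/2 − 1)·F = -4, so F = 72 and E = 216.

72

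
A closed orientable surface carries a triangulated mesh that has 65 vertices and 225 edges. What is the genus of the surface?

6

Every face is a triangle and each edge borders two faces, so 3F = 2·225, giving F = 150.
χ = V − E + F = 65 − 225 + 150 = -10.
For a closed orientable surface χ = 2 − 2g, so g = (2 − (-10))/2 = 6.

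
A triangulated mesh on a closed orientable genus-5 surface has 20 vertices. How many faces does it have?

χ = 2 − 2·5 = -8, and every face is a triangle so 3F = 2E.
V − E + F = -8 with E = 3F/2 gives 20 − (3/2 − 1)·F = -8, so F = 56 and E = 84.

56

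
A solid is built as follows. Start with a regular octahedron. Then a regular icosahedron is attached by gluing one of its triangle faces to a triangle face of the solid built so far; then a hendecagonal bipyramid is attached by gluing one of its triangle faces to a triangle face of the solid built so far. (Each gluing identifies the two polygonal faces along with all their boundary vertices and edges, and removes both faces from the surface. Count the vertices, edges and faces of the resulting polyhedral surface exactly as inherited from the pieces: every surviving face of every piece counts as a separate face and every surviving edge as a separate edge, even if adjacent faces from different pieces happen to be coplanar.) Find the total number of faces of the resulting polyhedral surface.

46

A regular octahedron: V=6, E=12, F=8.
Attach a regular icosahedron (V=12, E=30, F=20) along a 3-gon: merge 3 vertices and 3 edges, delete both glued faces → V=15, E=39, F=26.
Attach a hendecagonal bipyramid (V=13, E=33, F=22) along a 3-gon: merge 3 vertices and 3 edges, delete both glued faces → V=25, E=69, F=46.
Check: V − E + F = 25 − 69 + 46 = 2.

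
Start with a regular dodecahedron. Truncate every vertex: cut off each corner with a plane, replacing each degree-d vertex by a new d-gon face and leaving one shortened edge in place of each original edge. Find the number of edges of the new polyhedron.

90

The base solid has V = 20, E = 30, F = 12.
Truncation replaces each original edge-end by a new vertex, so V′ = 2E = 60.
Each original edge survives, and each old vertex of degree d contributes d new edges; summing degrees gives Σd = 2E, so E′ = E + 2E = 3E = 90.
Each original face survives and each original vertex becomes one new face: F′ = F + V = 32.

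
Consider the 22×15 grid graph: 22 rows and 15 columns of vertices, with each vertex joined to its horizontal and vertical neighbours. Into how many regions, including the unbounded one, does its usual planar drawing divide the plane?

The grid has V = 22·15 = 330 vertices and E = 22·14 + 15·21 = 623 edges.
F = 2 − V + E = 2 − 330 + 623 = 295.

295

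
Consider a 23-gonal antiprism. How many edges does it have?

92

An antiprism on an n-gon has two n-gon caps and 2n triangles: V = 2·23 = 46, E = 4·23 = 92, F = 2·23 + 2 = 48.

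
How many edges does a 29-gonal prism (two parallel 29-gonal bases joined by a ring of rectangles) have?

A prism on an n-gon has two n-gon bases and n rectangular sides: V = 2·29 = 58, E = 3·29 = 87, F = 29 + 2 = 31.

87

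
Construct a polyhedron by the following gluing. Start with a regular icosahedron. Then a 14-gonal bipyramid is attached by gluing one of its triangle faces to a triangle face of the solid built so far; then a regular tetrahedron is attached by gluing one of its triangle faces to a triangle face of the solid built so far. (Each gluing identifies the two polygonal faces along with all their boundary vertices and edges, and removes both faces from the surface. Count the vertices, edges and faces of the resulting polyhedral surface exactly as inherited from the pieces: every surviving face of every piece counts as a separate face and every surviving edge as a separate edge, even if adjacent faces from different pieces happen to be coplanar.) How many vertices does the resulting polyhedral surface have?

A regular icosahedron: V=12, E=30, F=20.
Attach a 14-gonal bipyramid (V=16, E=42, F=28) along a 3-gon: merge 3 vertices and 3 edges, delete both glued faces → V=25, E=69, F=46.
Attach a regular tetrahedron (V=4, E=6, F=4) along a 3-gon: merge 3 vertices and 3 edges, delete both glued faces → V=26, E=72, F=48.
Check: V − E + F = 26 − 72 + 48 = 2.

26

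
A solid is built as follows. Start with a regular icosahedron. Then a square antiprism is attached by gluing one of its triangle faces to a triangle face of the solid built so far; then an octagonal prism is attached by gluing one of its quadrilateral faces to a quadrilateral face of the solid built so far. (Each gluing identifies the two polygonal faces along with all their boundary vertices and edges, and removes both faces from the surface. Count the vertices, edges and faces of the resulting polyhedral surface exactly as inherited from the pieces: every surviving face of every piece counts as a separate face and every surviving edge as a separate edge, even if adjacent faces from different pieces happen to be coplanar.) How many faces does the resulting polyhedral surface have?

36

A regular icosahedron: V=12, E=30, F=20.
Attach a square antiprism (V=8, E=16, F=10) along a 3-gon: merge 3 vertices and 3 edges, delete both glued faces → V=17, E=43, F=28.
Attach an octagonal prism (V=16, E=24, F=10) along a 4-gon: merge 4 vertices and 4 edges, delete both glued faces → V=29, E=63, F=36.
Check: V − E + F = 29 − 63 + 36 = 2.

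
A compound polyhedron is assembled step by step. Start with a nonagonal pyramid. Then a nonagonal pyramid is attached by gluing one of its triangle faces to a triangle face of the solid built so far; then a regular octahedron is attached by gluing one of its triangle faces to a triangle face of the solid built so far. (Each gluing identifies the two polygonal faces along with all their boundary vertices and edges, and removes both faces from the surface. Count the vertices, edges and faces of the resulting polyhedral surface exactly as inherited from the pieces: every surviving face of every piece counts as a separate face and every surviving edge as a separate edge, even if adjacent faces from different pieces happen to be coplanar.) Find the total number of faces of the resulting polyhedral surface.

A nonagonal pyramid: V=10, E=18, F=10.
Attach a nonagonal pyramid (V=10, E=18, F=10) along a 3-gon: merge 3 vertices and 3 edges, delete both glued faces → V=17, E=33, F=18.
Attach a regular octahedron (V=6, E=12, F=8) along a 3-gon: merge 3 vertices and 3 edges, delete both glued faces → V=20, E=42, F=24.
Check: V − E + F = 20 − 42 + 24 = 2.

24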